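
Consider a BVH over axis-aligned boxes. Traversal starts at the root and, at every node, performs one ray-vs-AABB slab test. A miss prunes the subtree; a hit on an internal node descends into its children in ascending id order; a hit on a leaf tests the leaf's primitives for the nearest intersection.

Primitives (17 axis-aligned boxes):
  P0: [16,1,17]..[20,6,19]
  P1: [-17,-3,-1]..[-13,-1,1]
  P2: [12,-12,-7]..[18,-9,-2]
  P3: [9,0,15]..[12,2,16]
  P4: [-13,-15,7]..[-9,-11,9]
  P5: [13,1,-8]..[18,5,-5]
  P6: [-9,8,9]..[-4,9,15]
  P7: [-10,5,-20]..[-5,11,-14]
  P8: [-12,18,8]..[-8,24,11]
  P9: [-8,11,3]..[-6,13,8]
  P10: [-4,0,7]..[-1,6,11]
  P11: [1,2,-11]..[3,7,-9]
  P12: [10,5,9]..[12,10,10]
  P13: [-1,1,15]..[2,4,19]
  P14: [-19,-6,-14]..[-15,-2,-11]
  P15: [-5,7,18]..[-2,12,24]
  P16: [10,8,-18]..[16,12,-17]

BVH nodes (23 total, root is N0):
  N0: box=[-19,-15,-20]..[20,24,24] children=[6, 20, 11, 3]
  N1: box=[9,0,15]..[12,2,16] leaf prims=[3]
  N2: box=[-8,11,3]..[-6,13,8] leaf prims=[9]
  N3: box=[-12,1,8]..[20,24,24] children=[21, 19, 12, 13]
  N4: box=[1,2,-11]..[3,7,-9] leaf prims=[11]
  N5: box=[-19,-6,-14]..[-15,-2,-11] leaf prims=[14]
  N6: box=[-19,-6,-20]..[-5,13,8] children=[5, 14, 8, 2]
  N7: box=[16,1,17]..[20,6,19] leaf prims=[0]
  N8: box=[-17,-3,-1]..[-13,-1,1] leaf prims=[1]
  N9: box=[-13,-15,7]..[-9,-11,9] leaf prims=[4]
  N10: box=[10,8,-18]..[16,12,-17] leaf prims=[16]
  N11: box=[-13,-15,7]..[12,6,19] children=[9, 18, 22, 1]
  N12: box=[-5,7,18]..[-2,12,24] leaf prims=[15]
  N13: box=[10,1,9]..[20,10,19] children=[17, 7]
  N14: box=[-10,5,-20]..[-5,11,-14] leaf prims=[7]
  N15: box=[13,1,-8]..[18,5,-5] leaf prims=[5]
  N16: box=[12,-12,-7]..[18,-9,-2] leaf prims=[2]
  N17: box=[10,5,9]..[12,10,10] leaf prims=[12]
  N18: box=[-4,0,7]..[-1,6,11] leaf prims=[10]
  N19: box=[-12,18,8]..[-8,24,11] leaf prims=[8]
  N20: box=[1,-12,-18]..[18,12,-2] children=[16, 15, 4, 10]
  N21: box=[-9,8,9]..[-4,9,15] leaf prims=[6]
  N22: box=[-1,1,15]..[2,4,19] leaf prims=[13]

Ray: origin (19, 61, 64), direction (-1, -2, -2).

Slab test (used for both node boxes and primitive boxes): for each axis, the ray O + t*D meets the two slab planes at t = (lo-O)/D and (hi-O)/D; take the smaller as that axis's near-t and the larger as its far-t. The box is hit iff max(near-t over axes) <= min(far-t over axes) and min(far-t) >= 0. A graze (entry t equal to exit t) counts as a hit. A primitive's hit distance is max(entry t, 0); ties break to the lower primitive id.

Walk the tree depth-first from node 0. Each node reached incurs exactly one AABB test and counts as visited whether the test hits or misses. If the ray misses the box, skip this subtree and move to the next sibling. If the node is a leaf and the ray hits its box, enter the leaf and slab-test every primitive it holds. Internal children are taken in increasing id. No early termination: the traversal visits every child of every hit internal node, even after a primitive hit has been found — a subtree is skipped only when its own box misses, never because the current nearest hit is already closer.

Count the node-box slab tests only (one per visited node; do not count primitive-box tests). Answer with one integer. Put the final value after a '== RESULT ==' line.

Walk:
N0 x:[-1,38] y:[37/2,38] z:[20,42] -> hit [20,38], descend [3, 6, 11, 20]
  N3 x:[-1,31] y:[37/2,30] z:[20,28] -> hit [20,28], descend [12, 13, 19, 21]
    N12 x:[21,24] y:[49/2,27] z:[20,23] -> miss, prune
    N13 x:[-1,9] y:[51/2,30] z:[45/2,55/2] -> miss, prune
    N19 x:[27,31] y:[37/2,43/2] z:[53/2,28] -> miss, prune
    N21 x:[23,28] y:[26,53/2] z:[49/2,55/2] -> hit [26,53/2] leaf, test {P6@t=26}
  N6 x:[24,38] y:[24,67/2] z:[28,42] -> hit [28,67/2], descend [2, 5, 8, 14]
    N2 x:[25,27] y:[24,25] z:[28,61/2] -> miss, prune
    N5 x:[34,38] y:[63/2,67/2] z:[75/2,39] -> miss, prune
    N8 x:[32,36] y:[31,32] z:[63/2,65/2] -> hit [32,32] leaf, test {P1@t=32}
    N14 x:[24,29] y:[25,28] z:[39,42] -> miss, prune
  N11 x:[7,32] y:[55/2,38] z:[45/2,57/2] -> hit [55/2,57/2], descend [1, 9, 18, 22]
    N1 x:[7,10] y:[59/2,61/2] z:[24,49/2] -> miss, prune
    N9 x:[28,32] y:[36,38] z:[55/2,57/2] -> miss, prune
    N18 x:[20,23] y:[55/2,61/2] z:[53/2,57/2] -> miss, prune
    N22 x:[17,20] y:[57/2,30] z:[45/2,49/2] -> miss, prune
  N20 x:[1,18] y:[49/2,73/2] z:[33,41] -> miss, prune

Visited [0, 3, 12, 13, 19, 21, 6, 2, 5, 8, 14, 11, 1, 9, 18, 22, 20]. Tests: 17 box, 2 leaf. Nearest: P6.

== RESULT ==
17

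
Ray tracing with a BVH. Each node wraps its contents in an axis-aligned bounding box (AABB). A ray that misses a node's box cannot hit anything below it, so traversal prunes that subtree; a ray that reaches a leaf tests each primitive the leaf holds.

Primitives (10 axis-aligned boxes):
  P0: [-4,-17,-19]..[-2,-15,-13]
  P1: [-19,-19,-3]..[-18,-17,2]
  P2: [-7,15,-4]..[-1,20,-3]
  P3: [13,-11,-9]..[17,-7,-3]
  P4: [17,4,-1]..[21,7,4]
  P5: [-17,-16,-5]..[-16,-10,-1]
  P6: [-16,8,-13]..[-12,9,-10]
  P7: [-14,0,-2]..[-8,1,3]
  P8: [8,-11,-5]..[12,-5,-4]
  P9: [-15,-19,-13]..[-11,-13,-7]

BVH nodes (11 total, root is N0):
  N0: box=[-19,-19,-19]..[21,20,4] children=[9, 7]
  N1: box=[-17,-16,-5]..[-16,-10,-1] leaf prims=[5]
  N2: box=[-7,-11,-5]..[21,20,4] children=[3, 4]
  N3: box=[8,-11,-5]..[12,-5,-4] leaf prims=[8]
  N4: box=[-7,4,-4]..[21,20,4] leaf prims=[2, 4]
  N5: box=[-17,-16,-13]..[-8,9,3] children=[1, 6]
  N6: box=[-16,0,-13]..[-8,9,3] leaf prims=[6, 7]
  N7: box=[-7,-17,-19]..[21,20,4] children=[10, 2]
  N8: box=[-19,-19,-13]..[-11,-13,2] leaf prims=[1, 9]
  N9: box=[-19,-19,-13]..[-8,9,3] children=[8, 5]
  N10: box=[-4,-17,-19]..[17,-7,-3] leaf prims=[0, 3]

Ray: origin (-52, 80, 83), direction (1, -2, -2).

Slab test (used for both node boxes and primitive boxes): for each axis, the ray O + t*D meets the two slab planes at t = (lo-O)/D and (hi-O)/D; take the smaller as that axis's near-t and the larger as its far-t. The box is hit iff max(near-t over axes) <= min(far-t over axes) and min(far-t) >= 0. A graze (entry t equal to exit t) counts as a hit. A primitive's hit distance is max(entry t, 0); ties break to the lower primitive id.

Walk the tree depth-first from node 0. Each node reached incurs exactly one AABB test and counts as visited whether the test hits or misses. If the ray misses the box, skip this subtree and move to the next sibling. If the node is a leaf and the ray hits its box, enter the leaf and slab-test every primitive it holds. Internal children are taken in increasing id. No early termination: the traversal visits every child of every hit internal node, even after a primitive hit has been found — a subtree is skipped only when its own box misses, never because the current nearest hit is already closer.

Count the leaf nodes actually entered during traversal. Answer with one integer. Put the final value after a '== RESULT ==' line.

Trace the traversal:
N0 x:[33,73] y:[30,99/2] z:[79/2,51] -> hit [79/2,99/2], descend [7, 9]
  N7 x:[45,73] y:[30,97/2] z:[79/2,51] -> hit [45,97/2], descend [2, 10]
    N2 x:[45,73] y:[30,91/2] z:[79/2,44] -> miss, prune
    N10 x:[48,69] y:[87/2,97/2] z:[43,51] -> hit [48,97/2] leaf, test {P0@t=48, P3(miss)}
  N9 x:[33,44] y:[71/2,99/2] z:[40,48] -> hit [40,44], descend [5, 8]
    N5 x:[35,44] y:[71/2,48] z:[40,48] -> hit [40,44], descend [1, 6]
      N1 x:[35,36] y:[45,48] z:[42,44] -> miss, prune
      N6 x:[36,44] y:[71/2,40] z:[40,48] -> hit [40,40] leaf, test {P6(miss), P7@t=40}
    N8 x:[33,41] y:[93/2,99/2] z:[81/2,48] -> miss, prune

Visited [0, 7, 2, 10, 9, 5, 1, 6, 8]. Tests: 9 box, 2 leaf. Nearest: P7.

== RESULT ==
2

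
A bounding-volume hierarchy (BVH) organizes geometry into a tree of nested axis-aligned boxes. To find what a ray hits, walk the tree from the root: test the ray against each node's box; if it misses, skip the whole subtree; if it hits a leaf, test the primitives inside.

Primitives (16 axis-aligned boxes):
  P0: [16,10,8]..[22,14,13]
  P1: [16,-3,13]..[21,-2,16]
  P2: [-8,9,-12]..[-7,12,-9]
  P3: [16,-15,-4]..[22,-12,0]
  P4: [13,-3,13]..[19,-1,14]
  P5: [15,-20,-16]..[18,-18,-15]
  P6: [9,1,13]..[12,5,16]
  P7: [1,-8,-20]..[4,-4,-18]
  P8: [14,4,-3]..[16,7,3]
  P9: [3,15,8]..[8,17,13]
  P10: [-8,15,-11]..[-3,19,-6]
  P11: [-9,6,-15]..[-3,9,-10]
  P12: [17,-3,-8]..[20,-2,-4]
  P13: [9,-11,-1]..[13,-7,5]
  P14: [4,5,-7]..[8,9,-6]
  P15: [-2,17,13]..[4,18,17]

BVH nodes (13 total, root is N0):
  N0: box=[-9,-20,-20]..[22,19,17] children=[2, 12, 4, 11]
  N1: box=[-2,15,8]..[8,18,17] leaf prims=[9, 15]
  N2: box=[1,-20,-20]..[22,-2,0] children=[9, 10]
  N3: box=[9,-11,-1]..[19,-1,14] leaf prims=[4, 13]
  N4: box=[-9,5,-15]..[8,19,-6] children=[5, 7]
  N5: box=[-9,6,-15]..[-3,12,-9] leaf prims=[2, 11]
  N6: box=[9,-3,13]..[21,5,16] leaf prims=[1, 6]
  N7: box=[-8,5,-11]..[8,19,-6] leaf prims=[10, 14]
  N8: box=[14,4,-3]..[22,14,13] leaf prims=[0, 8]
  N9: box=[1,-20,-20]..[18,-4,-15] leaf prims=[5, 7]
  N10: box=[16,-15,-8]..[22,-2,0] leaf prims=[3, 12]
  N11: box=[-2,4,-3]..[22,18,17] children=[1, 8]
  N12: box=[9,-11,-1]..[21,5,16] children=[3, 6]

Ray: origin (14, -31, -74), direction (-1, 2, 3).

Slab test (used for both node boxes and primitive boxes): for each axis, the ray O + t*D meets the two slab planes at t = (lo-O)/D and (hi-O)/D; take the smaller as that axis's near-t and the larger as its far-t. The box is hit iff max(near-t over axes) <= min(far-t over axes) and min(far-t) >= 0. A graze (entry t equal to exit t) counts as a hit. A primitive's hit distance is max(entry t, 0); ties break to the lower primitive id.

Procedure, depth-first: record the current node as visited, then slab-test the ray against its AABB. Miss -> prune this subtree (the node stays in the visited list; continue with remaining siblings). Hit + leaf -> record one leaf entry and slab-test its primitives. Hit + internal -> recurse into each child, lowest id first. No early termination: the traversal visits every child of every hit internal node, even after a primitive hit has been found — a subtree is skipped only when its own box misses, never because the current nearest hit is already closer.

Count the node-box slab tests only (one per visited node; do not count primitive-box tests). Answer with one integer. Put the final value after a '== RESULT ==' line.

Trace the traversal:
N0 x:[-8,23] y:[11/2,25] z:[18,91/3] -> hit [18,23], descend [2, 4, 11, 12]
  N2 x:[-8,13] y:[11/2,29/2] z:[18,74/3] -> miss, prune
  N4 x:[6,23] y:[18,25] z:[59/3,68/3] -> hit [59/3,68/3], descend [5, 7]
    N5 x:[17,23] y:[37/2,43/2] z:[59/3,65/3] -> hit [59/3,43/2] leaf, test {P2@t=21, P11@t=59/3}
    N7 x:[6,22] y:[18,25] z:[21,68/3] -> hit [21,22] leaf, test {P10(miss), P14(miss)}
  N11 x:[-8,16] y:[35/2,49/2] z:[71/3,91/3] -> miss, prune
  N12 x:[-7,5] y:[10,18] z:[73/3,30] -> miss, prune

order=[0, 2, 4, 5, 7, 11, 12]  |boxes|=7  |leaves|=2  hit=P11

== RESULT ==
7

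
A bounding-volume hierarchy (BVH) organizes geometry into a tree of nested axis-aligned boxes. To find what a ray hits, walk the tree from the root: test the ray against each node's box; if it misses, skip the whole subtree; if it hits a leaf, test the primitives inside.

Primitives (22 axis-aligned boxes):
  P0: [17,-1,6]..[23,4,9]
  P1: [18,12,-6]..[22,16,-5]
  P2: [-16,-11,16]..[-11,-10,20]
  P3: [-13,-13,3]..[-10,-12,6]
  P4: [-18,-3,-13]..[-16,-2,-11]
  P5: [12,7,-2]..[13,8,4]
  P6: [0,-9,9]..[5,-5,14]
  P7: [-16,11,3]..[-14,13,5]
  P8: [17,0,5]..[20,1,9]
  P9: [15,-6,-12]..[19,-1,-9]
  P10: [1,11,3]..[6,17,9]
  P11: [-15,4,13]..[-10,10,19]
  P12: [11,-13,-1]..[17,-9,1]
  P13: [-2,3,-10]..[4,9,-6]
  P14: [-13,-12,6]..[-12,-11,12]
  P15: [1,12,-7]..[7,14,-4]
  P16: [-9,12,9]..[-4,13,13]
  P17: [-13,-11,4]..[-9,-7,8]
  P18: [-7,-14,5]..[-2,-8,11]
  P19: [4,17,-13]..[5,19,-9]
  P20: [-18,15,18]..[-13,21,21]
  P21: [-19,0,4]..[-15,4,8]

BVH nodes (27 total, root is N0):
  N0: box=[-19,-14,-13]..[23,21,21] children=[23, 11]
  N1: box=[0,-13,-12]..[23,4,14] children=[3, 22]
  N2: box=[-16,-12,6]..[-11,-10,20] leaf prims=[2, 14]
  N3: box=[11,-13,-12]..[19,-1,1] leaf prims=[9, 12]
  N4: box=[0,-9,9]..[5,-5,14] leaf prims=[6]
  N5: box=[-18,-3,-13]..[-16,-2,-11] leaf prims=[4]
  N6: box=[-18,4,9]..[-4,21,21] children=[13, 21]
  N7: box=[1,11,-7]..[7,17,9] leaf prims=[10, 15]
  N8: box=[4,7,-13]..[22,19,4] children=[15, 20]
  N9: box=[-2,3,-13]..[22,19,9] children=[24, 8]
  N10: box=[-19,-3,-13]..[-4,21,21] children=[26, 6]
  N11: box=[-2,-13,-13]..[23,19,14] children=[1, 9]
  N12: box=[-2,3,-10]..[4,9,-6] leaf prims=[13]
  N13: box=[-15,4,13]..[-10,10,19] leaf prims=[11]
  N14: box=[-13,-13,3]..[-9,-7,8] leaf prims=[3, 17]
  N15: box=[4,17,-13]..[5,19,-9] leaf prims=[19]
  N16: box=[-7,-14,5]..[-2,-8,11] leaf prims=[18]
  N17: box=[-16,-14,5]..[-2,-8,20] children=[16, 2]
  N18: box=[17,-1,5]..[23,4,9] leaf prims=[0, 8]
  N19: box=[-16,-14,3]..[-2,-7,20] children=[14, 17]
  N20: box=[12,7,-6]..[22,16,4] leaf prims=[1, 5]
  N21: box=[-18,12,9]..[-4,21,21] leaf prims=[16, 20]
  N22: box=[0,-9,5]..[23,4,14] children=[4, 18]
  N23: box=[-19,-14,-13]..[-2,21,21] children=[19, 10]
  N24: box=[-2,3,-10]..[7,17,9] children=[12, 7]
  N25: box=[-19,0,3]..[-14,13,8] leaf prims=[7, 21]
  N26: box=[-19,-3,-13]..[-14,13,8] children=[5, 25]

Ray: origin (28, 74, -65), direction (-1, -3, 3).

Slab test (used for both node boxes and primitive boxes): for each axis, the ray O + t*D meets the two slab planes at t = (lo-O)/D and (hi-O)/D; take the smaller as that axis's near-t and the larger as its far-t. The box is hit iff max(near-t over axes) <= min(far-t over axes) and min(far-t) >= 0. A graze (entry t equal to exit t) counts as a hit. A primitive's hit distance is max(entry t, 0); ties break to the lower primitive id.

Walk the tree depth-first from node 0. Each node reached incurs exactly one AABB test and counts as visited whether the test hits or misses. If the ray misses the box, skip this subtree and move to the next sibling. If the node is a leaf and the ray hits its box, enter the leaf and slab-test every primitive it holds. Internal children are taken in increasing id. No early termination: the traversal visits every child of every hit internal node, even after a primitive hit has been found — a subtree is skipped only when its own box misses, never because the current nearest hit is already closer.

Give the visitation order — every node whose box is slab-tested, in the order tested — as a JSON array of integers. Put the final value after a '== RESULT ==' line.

Trace the traversal:
N0 x:[5,47] y:[53/3,88/3] z:[52/3,86/3] -> hit [53/3,86/3], descend [11, 23]
  N11 x:[5,30] y:[55/3,29] z:[52/3,79/3] -> hit [55/3,79/3], descend [1, 9]
    N1 x:[5,28] y:[70/3,29] z:[53/3,79/3] -> hit [70/3,79/3], descend [3, 22]
      N3 x:[9,17] y:[25,29] z:[53/3,22] -> miss, prune
      N22 x:[5,28] y:[70/3,83/3] z:[70/3,79/3] -> hit [70/3,79/3], descend [4, 18]
        N4 x:[23,28] y:[79/3,83/3] z:[74/3,79/3] -> hit [79/3,79/3] leaf, test {P6@t=79/3}
        N18 x:[5,11] y:[70/3,25] z:[70/3,74/3] -> miss, prune
    N9 x:[6,30] y:[55/3,71/3] z:[52/3,74/3] -> hit [55/3,71/3], descend [8, 24]
      N8 x:[6,24] y:[55/3,67/3] z:[52/3,23] -> hit [55/3,67/3], descend [15, 20]
        N15 x:[23,24] y:[55/3,19] z:[52/3,56/3] -> miss, prune
        N20 x:[6,16] y:[58/3,67/3] z:[59/3,23] -> miss, prune
      N24 x:[21,30] y:[19,71/3] z:[55/3,74/3] -> hit [21,71/3], descend [7, 12]
        N7 x:[21,27] y:[19,21] z:[58/3,74/3] -> hit [21,21] leaf, test {P10(miss), P15(miss)}
        N12 x:[24,30] y:[65/3,71/3] z:[55/3,59/3] -> miss, prune
  N23 x:[30,47] y:[53/3,88/3] z:[52/3,86/3] -> miss, prune

Visited [0, 11, 1, 3, 22, 4, 18, 9, 8, 15, 20, 24, 7, 12, 23]. Tests: 15 box, 2 leaf. Nearest: P6.

== RESULT ==
[0, 11, 1, 3, 22, 4, 18, 9, 8, 15, 20, 24, 7, 12, 23]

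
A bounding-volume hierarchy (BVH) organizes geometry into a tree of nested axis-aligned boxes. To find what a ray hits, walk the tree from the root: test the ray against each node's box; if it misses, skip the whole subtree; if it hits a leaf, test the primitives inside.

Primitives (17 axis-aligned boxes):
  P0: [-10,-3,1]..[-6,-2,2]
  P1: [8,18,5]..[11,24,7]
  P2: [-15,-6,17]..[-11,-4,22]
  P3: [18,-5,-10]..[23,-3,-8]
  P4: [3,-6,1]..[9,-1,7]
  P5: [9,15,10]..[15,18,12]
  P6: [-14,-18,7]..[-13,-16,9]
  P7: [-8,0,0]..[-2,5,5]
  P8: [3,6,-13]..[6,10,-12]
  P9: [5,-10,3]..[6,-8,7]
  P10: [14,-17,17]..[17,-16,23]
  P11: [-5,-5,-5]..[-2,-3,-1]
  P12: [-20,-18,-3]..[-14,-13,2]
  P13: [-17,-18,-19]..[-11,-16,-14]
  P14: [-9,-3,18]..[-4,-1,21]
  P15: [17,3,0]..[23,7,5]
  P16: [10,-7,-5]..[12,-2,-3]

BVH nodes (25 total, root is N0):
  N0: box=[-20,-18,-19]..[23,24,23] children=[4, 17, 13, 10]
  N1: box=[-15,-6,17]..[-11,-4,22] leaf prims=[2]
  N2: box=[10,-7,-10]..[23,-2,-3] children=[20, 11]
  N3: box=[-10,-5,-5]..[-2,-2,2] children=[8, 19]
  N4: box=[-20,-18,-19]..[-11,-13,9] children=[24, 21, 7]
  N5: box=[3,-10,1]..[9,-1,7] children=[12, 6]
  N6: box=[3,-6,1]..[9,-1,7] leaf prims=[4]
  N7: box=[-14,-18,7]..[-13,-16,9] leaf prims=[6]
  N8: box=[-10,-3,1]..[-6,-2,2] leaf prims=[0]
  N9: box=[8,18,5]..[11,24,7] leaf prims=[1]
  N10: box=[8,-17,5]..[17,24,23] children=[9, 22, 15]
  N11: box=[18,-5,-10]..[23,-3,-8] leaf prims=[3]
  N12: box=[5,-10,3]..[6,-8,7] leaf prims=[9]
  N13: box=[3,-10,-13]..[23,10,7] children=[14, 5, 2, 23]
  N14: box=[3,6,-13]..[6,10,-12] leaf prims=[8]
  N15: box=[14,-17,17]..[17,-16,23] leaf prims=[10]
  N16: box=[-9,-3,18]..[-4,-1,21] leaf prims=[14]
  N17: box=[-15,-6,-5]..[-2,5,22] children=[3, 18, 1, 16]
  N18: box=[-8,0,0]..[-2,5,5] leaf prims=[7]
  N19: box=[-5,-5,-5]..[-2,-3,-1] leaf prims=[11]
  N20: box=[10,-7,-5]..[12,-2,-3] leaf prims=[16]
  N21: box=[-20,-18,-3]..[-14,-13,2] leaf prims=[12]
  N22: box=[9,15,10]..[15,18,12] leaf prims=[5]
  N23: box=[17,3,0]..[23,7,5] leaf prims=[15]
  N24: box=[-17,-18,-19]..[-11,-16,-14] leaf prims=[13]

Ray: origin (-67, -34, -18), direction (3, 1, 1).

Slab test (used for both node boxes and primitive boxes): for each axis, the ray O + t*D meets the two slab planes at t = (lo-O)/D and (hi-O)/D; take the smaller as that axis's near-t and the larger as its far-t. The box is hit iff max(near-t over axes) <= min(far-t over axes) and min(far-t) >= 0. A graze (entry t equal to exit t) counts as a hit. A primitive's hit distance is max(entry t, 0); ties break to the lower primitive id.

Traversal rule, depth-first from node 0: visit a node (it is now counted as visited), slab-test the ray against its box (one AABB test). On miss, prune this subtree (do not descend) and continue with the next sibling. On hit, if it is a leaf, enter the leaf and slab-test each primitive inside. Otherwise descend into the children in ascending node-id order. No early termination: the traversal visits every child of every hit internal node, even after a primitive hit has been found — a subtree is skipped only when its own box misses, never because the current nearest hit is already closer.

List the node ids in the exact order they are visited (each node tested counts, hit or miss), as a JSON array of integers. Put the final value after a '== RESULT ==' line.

Trace the traversal:
N0 x:[47/3,30] y:[16,58] z:[-1,41] -> hit [16,30], descend [4, 10, 13, 17]
  N4 x:[47/3,56/3] y:[16,21] z:[-1,27] -> hit [16,56/3], descend [7, 21, 24]
    N7 x:[53/3,18] y:[16,18] z:[25,27] -> miss, prune
    N21 x:[47/3,53/3] y:[16,21] z:[15,20] -> hit [16,53/3] leaf, test {P12@t=16}
    N24 x:[50/3,56/3] y:[16,18] z:[-1,4] -> miss, prune
  N10 x:[25,28] y:[17,58] z:[23,41] -> hit [25,28], descend [9, 15, 22]
    N9 x:[25,26] y:[52,58] z:[23,25] -> miss, prune
    N15 x:[27,28] y:[17,18] z:[35,41] -> miss, prune
    N22 x:[76/3,82/3] y:[49,52] z:[28,30] -> miss, prune
  N13 x:[70/3,30] y:[24,44] z:[5,25] -> hit [24,25], descend [2, 5, 14, 23]
    N2 x:[77/3,30] y:[27,32] z:[8,15] -> miss, prune
    N5 x:[70/3,76/3] y:[24,33] z:[19,25] -> hit [24,25], descend [6, 12]
      N6 x:[70/3,76/3] y:[28,33] z:[19,25] -> miss, prune
      N12 x:[24,73/3] y:[24,26] z:[21,25] -> hit [24,73/3] leaf, test {P9@t=24}
    N14 x:[70/3,73/3] y:[40,44] z:[5,6] -> miss, prune
    N23 x:[28,30] y:[37,41] z:[18,23] -> miss, prune
  N17 x:[52/3,65/3] y:[28,39] z:[13,40] -> miss, prune

17 AABB tests over nodes [0, 4, 7, 21, 24, 10, 9, 15, 22, 13, 2, 5, 6, 12, 14, 23, 17]; 2 leaves entered; closest P12.

== RESULT ==
[0, 4, 7, 21, 24, 10, 9, 15, 22, 13, 2, 5, 6, 12, 14, 23, 17]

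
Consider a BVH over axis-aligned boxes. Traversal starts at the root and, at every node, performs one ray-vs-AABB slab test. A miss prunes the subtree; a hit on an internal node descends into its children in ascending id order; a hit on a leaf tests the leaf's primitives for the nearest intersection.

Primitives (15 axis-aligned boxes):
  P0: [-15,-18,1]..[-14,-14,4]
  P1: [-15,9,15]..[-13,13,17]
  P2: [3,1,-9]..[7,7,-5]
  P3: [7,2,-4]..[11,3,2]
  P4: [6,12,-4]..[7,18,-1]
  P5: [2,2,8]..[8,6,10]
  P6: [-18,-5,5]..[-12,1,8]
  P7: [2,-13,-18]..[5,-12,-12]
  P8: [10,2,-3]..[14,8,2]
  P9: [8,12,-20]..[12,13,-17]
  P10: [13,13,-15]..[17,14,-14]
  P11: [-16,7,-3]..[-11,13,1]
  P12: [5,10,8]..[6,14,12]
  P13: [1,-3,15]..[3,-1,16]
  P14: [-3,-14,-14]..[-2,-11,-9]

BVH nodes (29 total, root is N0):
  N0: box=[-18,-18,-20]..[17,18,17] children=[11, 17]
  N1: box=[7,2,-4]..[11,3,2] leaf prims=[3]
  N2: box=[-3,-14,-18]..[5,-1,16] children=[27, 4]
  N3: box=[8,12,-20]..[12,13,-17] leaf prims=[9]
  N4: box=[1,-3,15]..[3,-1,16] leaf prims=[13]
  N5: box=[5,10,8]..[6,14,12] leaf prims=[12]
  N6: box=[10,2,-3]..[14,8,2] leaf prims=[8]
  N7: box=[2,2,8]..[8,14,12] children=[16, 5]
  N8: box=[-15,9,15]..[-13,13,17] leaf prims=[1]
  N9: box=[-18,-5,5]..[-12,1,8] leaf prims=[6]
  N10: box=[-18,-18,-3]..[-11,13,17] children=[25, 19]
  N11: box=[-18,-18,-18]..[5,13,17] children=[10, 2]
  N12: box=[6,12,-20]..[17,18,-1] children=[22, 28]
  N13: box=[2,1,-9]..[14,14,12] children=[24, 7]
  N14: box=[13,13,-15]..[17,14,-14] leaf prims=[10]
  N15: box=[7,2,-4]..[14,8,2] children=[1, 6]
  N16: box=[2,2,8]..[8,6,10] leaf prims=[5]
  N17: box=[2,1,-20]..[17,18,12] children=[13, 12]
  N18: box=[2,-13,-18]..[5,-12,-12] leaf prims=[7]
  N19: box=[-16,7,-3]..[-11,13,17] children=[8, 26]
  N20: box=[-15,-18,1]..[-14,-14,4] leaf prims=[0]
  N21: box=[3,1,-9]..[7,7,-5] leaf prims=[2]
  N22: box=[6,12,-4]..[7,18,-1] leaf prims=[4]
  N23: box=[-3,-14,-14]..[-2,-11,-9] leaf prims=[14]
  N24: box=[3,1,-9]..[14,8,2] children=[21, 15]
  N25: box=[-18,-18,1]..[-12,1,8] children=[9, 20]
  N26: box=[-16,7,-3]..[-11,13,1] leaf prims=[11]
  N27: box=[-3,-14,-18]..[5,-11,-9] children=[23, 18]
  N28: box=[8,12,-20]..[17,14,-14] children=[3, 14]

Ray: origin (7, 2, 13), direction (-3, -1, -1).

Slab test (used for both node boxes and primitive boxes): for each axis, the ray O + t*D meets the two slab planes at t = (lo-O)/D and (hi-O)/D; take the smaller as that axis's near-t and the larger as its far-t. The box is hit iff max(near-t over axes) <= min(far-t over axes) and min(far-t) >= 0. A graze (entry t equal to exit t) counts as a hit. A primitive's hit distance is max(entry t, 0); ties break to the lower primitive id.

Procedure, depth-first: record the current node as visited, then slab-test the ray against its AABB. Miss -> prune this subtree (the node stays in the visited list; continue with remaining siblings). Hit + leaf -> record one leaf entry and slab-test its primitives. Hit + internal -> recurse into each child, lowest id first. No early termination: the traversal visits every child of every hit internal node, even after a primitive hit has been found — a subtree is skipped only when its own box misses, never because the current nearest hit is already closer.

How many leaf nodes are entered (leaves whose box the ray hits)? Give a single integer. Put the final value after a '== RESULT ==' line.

Walk:
N0 x:[-10/3,25/3] y:[-16,20] z:[-4,33] -> hit [-10/3,25/3], descend [11, 17]
  N11 x:[2/3,25/3] y:[-11,20] z:[-4,31] -> hit [2/3,25/3], descend [2, 10]
    N2 x:[2/3,10/3] y:[3,16] z:[-3,31] -> hit [3,10/3], descend [4, 27]
      N4 x:[4/3,2] y:[3,5] z:[-3,-2] -> miss, prune
      N27 x:[2/3,10/3] y:[13,16] z:[22,31] -> miss, prune
    N10 x:[6,25/3] y:[-11,20] z:[-4,16] -> hit [6,25/3], descend [19, 25]
      N19 x:[6,23/3] y:[-11,-5] z:[-4,16] -> miss, prune
      N25 x:[19/3,25/3] y:[1,20] z:[5,12] -> hit [19/3,25/3], descend [9, 20]
        N9 x:[19/3,25/3] y:[1,7] z:[5,8] -> hit [19/3,7] leaf, test {P6@t=19/3}
        N20 x:[7,22/3] y:[16,20] z:[9,12] -> miss, prune
  N17 x:[-10/3,5/3] y:[-16,1] z:[1,33] -> hit [1,1], descend [12, 13]
    N12 x:[-10/3,1/3] y:[-16,-10] z:[14,33] -> miss, prune
    N13 x:[-7/3,5/3] y:[-12,1] z:[1,22] -> hit [1,1], descend [7, 24]
      N7 x:[-1/3,5/3] y:[-12,0] z:[1,5] -> miss, prune
      N24 x:[-7/3,4/3] y:[-6,1] z:[11,22] -> miss, prune

order=[0, 11, 2, 4, 27, 10, 19, 25, 9, 20, 17, 12, 13, 7, 24]  |boxes|=15  |leaves|=1  hit=P6

== RESULT ==
1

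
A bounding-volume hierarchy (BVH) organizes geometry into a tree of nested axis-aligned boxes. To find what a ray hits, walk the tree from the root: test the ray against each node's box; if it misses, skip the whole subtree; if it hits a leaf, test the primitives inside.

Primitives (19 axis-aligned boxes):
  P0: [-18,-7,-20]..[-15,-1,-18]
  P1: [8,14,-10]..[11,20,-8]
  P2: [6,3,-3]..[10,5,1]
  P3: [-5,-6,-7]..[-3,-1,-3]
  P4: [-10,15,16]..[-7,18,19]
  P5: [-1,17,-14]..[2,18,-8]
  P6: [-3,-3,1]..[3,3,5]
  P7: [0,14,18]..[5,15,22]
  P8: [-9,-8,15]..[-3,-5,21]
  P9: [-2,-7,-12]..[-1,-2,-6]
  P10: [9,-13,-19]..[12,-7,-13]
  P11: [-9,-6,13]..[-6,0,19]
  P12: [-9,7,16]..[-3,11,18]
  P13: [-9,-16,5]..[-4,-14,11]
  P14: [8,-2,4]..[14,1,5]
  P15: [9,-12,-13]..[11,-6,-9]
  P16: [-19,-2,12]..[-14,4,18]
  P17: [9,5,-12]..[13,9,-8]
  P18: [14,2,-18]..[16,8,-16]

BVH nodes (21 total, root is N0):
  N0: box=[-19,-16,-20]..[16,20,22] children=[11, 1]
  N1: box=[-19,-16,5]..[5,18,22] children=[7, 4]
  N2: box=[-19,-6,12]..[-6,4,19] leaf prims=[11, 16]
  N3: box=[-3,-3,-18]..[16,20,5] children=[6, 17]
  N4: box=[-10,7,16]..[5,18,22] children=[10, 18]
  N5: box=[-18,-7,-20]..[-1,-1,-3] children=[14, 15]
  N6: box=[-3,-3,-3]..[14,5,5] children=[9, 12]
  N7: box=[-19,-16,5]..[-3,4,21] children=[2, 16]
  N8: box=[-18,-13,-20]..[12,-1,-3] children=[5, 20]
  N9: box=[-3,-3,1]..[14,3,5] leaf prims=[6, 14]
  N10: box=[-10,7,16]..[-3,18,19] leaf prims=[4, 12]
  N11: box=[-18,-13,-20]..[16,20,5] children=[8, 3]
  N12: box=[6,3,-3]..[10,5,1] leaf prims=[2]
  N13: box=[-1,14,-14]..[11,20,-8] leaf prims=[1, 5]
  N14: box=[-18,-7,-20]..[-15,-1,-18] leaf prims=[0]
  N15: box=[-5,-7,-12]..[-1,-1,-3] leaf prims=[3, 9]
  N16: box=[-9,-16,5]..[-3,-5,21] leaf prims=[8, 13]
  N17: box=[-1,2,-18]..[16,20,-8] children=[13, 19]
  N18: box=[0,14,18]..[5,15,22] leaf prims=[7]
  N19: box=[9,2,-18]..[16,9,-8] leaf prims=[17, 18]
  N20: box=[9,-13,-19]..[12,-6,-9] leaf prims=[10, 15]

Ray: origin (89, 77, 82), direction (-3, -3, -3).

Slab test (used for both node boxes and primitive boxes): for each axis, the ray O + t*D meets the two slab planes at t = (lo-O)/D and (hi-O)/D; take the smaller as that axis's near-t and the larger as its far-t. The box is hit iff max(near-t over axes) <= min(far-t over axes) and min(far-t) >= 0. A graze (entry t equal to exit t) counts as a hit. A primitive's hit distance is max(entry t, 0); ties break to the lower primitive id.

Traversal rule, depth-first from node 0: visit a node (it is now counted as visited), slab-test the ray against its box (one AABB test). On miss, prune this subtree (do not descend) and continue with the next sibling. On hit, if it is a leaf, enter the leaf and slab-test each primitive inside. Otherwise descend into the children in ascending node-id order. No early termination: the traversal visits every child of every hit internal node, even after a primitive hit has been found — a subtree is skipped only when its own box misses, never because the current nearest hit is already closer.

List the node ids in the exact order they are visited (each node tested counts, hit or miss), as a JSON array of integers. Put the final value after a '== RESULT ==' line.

Traverse from the root:
N0 x:[73/3,36] y:[19,31] z:[20,34] -> hit [73/3,31], descend [1, 11]
  N1 x:[28,36] y:[59/3,31] z:[20,77/3] -> miss, prune
  N11 x:[73/3,107/3] y:[19,30] z:[77/3,34] -> hit [77/3,30], descend [3, 8]
    N3 x:[73/3,92/3] y:[19,80/3] z:[77/3,100/3] -> hit [77/3,80/3], descend [6, 17]
      N6 x:[25,92/3] y:[24,80/3] z:[77/3,85/3] -> hit [77/3,80/3], descend [9, 12]
        N9 x:[25,92/3] y:[74/3,80/3] z:[77/3,27] -> hit [77/3,80/3] leaf, test {P6(miss), P14@t=77/3}
        N12 x:[79/3,83/3] y:[24,74/3] z:[27,85/3] -> miss, prune
      N17 x:[73/3,30] y:[19,25] z:[30,100/3] -> miss, prune
    N8 x:[77/3,107/3] y:[26,30] z:[85/3,34] -> hit [85/3,30], descend [5, 20]
      N5 x:[30,107/3] y:[26,28] z:[85/3,34] -> miss, prune
      N20 x:[77/3,80/3] y:[83/3,30] z:[91/3,101/3] -> miss, prune

11 AABB tests over nodes [0, 1, 11, 3, 6, 9, 12, 17, 8, 5, 20]; 1 leaf entered; closest P14.

== RESULT ==
[0, 1, 11, 3, 6, 9, 12, 17, 8, 5, 20]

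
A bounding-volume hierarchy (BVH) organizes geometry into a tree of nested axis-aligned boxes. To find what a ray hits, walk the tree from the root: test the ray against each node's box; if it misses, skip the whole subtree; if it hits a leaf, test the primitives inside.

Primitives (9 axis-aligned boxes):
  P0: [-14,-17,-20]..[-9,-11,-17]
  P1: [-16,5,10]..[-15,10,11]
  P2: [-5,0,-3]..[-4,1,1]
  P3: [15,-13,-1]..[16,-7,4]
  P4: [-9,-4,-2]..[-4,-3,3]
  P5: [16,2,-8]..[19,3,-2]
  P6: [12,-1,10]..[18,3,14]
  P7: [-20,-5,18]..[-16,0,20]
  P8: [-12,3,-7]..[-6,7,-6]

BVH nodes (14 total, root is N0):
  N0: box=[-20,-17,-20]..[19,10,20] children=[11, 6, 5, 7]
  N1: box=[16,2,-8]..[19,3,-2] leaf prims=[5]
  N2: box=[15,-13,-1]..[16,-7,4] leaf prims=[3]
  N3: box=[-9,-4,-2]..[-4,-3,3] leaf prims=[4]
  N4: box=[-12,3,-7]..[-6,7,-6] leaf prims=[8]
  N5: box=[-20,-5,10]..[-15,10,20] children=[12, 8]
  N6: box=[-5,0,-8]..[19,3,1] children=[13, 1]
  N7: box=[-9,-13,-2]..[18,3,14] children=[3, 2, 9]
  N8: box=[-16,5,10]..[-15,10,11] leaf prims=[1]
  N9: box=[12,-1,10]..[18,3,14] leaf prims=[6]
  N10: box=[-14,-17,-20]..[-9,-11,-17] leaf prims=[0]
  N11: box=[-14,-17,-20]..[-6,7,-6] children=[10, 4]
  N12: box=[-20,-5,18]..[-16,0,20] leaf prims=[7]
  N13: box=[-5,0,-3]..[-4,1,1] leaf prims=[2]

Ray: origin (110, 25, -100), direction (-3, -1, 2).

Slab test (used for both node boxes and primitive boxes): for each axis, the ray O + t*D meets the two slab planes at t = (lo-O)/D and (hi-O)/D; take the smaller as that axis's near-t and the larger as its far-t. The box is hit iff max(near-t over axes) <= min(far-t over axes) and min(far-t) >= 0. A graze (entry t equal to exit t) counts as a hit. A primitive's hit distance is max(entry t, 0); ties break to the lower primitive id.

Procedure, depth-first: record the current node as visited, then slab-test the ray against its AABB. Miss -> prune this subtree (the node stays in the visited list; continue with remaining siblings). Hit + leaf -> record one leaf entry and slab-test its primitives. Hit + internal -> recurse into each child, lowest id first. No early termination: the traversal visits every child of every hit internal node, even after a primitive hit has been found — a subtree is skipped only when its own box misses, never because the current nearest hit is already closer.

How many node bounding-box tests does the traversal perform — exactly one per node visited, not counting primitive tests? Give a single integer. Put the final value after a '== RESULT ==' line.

Trace the traversal:
N0 x:[91/3,130/3] y:[15,42] z:[40,60] -> hit [40,42], descend [5, 6, 7, 11]
  N5 x:[125/3,130/3] y:[15,30] z:[55,60] -> miss, prune
  N6 x:[91/3,115/3] y:[22,25] z:[46,101/2] -> miss, prune
  N7 x:[92/3,119/3] y:[22,38] z:[49,57] -> miss, prune
  N11 x:[116/3,124/3] y:[18,42] z:[40,47] -> hit [40,124/3], descend [4, 10]
    N4 x:[116/3,122/3] y:[18,22] z:[93/2,47] -> miss, prune
    N10 x:[119/3,124/3] y:[36,42] z:[40,83/2] -> hit [40,124/3] leaf, test {P0@t=40}

7 AABB tests over nodes [0, 5, 6, 7, 11, 4, 10]; 1 leaf entered; closest P0.

== RESULT ==
7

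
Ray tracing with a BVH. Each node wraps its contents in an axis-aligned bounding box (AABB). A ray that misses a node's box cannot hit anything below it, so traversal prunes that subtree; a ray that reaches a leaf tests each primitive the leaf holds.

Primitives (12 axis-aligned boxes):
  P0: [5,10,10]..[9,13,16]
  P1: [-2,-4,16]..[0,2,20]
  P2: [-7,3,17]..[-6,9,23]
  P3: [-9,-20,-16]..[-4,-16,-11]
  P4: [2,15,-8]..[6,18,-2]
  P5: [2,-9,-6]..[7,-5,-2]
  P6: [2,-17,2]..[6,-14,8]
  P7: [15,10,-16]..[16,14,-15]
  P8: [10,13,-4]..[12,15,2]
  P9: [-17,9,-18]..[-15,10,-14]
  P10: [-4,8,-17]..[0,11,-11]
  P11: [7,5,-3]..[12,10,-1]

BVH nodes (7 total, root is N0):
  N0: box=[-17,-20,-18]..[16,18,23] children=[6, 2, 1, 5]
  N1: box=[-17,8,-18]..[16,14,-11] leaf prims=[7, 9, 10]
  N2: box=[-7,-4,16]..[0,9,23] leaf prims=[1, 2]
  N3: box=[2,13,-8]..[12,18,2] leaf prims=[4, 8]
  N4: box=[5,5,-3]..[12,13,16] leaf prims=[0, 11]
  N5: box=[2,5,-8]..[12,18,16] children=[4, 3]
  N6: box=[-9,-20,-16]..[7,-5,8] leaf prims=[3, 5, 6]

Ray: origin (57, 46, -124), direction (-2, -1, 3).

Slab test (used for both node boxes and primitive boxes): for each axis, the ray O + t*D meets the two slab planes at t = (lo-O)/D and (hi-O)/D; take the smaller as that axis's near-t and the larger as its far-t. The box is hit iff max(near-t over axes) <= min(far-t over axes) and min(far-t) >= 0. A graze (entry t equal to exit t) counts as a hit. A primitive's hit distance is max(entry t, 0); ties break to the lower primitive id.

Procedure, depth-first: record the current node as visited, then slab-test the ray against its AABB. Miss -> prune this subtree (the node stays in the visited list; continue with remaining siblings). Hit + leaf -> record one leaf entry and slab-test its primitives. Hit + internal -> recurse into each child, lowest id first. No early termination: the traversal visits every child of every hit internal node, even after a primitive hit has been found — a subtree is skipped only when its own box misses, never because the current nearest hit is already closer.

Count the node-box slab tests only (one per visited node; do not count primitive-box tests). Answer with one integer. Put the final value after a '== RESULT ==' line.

Trace the traversal:
N0 x:[41/2,37] y:[28,66] z:[106/3,49] -> hit [106/3,37], descend [1, 2, 5, 6]
  N1 x:[41/2,37] y:[32,38] z:[106/3,113/3] -> hit [106/3,37] leaf, test {P7(miss), P9@t=36, P10(miss)}
  N2 x:[57/2,32] y:[37,50] z:[140/3,49] -> miss, prune
  N5 x:[45/2,55/2] y:[28,41] z:[116/3,140/3] -> miss, prune
  N6 x:[25,33] y:[51,66] z:[36,44] -> miss, prune

Visited [0, 1, 2, 5, 6]. Tests: 5 box, 1 leaf. Nearest: P9.

== RESULT ==
5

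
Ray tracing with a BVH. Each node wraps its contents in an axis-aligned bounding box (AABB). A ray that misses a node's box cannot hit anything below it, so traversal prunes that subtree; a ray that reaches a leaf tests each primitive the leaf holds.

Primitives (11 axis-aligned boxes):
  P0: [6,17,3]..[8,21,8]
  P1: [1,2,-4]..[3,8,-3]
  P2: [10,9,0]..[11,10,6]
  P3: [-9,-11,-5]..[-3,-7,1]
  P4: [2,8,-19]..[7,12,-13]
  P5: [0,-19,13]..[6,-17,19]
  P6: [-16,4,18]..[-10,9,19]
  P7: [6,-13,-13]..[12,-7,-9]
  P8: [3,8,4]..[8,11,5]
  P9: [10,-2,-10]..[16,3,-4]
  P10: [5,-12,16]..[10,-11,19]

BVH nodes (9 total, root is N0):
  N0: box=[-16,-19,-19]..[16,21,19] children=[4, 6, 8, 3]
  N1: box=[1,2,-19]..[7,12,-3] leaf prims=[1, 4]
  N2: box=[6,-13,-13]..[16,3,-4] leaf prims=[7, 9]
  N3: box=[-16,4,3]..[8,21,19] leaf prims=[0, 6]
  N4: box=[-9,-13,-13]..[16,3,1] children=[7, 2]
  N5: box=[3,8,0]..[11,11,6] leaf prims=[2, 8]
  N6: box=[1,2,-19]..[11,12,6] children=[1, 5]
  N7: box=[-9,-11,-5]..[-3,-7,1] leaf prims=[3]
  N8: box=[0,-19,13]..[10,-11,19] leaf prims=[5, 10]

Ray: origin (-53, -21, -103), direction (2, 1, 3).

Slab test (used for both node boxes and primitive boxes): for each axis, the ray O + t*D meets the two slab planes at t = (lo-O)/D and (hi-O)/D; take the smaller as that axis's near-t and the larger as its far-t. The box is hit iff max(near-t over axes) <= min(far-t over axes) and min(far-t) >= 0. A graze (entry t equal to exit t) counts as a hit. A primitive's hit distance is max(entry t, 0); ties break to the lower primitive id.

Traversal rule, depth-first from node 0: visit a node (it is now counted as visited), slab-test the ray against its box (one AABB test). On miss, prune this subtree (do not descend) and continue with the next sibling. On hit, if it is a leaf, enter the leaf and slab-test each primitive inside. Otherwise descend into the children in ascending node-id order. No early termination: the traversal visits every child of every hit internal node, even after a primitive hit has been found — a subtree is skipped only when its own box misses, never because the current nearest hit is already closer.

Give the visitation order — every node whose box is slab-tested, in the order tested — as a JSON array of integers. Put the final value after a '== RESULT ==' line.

Traverse from the root:
N0 x:[37/2,69/2] y:[2,42] z:[28,122/3] -> hit [28,69/2], descend [3, 4, 6, 8]
  N3 x:[37/2,61/2] y:[25,42] z:[106/3,122/3] -> miss, prune
  N4 x:[22,69/2] y:[8,24] z:[30,104/3] -> miss, prune
  N6 x:[27,32] y:[23,33] z:[28,109/3] -> hit [28,32], descend [1, 5]
    N1 x:[27,30] y:[23,33] z:[28,100/3] -> hit [28,30] leaf, test {P1(miss), P4@t=29}
    N5 x:[28,32] y:[29,32] z:[103/3,109/3] -> miss, prune
  N8 x:[53/2,63/2] y:[2,10] z:[116/3,122/3] -> miss, prune

Visited [0, 3, 4, 6, 1, 5, 8]. Tests: 7 box, 1 leaf. Nearest: P4.

== RESULT ==
[0, 3, 4, 6, 1, 5, 8]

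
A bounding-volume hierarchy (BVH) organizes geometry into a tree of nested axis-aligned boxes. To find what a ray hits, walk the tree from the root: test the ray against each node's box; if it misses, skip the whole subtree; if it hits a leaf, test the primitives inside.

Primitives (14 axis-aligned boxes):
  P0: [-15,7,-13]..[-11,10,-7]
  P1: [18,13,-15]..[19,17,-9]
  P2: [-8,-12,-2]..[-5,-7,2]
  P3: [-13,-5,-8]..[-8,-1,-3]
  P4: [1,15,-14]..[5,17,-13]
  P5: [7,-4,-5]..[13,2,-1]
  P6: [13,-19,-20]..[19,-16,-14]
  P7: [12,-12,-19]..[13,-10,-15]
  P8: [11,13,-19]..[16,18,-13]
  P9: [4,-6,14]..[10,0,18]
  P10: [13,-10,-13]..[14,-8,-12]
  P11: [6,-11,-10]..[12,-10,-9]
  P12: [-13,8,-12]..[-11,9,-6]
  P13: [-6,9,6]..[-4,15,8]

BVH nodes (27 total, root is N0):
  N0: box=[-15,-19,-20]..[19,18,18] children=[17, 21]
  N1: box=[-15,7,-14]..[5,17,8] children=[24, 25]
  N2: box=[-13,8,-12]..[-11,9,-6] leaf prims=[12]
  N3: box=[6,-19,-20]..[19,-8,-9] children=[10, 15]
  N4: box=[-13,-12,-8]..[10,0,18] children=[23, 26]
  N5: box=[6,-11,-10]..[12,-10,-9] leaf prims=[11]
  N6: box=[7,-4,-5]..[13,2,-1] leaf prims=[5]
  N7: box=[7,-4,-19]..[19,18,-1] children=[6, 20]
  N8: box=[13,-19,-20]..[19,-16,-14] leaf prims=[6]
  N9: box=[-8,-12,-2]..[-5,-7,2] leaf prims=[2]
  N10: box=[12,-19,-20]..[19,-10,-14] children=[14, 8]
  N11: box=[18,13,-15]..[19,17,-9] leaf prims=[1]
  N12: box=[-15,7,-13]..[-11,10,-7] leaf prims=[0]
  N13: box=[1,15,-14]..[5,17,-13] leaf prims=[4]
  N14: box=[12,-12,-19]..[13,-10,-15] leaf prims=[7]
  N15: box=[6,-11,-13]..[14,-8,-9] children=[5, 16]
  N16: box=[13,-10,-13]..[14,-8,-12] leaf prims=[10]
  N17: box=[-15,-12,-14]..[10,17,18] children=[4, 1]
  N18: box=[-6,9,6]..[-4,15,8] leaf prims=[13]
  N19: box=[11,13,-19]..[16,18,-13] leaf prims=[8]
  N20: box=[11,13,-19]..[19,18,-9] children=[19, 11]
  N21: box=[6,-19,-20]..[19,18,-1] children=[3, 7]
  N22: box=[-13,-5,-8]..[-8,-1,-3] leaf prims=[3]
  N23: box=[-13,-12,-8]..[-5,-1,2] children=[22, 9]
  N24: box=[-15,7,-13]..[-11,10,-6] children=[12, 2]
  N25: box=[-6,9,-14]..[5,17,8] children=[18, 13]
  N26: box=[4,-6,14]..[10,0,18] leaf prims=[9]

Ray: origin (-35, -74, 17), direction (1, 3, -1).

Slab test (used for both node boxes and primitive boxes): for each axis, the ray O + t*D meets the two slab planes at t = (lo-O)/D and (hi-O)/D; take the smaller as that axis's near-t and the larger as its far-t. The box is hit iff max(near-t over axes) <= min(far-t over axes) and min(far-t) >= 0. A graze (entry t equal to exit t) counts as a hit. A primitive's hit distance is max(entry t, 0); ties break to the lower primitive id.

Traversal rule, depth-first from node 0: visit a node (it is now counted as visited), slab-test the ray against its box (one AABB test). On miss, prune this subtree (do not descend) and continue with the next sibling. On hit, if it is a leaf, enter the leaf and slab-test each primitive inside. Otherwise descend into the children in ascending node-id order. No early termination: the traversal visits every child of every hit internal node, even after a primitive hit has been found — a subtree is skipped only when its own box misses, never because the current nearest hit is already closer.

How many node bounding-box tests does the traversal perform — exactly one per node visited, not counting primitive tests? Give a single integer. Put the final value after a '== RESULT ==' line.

Walk:
N0 x:[20,54] y:[55/3,92/3] z:[-1,37] -> hit [20,92/3], descend [17, 21]
  N17 x:[20,45] y:[62/3,91/3] z:[-1,31] -> hit [62/3,91/3], descend [1, 4]
    N1 x:[20,40] y:[27,91/3] z:[9,31] -> hit [27,91/3], descend [24, 25]
      N24 x:[20,24] y:[27,28] z:[23,30] -> miss, prune
      N25 x:[29,40] y:[83/3,91/3] z:[9,31] -> hit [29,91/3], descend [13, 18]
        N13 x:[36,40] y:[89/3,91/3] z:[30,31] -> miss, prune
        N18 x:[29,31] y:[83/3,89/3] z:[9,11] -> miss, prune
    N4 x:[22,45] y:[62/3,74/3] z:[-1,25] -> hit [22,74/3], descend [23, 26]
      N23 x:[22,30] y:[62/3,73/3] z:[15,25] -> hit [22,73/3], descend [9, 22]
        N9 x:[27,30] y:[62/3,67/3] z:[15,19] -> miss, prune
        N22 x:[22,27] y:[23,73/3] z:[20,25] -> hit [23,73/3] leaf, test {P3@t=23}
      N26 x:[39,45] y:[68/3,74/3] z:[-1,3] -> miss, prune
  N21 x:[41,54] y:[55/3,92/3] z:[18,37] -> miss, prune

Summary -> nodes [0, 17, 1, 24, 25, 13, 18, 4, 23, 9, 22, 26, 21]; box-tests=13; leaf-entries=1; first=P3

== RESULT ==
13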